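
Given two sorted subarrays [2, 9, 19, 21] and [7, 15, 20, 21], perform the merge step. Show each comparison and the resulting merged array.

Merging process:

Compare 2 vs 7: take 2 from left. Merged: [2]
Compare 9 vs 7: take 7 from right. Merged: [2, 7]
Compare 9 vs 15: take 9 from left. Merged: [2, 7, 9]
Compare 19 vs 15: take 15 from right. Merged: [2, 7, 9, 15]
Compare 19 vs 20: take 19 from left. Merged: [2, 7, 9, 15, 19]
Compare 21 vs 20: take 20 from right. Merged: [2, 7, 9, 15, 19, 20]
Compare 21 vs 21: take 21 from left. Merged: [2, 7, 9, 15, 19, 20, 21]
Append remaining from right: [21]. Merged: [2, 7, 9, 15, 19, 20, 21, 21]

Final merged array: [2, 7, 9, 15, 19, 20, 21, 21]
Total comparisons: 7

The merged array is [2, 7, 9, 15, 19, 20, 21, 21], requiring 7 comparisons. The merge step runs in O(n) time where n is the total number of elements.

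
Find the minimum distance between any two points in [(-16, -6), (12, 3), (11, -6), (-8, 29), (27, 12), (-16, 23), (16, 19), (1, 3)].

Computing all pairwise distances among 8 points:

d((-16, -6), (12, 3)) = 29.4109
d((-16, -6), (11, -6)) = 27.0
d((-16, -6), (-8, 29)) = 35.9026
d((-16, -6), (27, 12)) = 46.6154
d((-16, -6), (-16, 23)) = 29.0
d((-16, -6), (16, 19)) = 40.6079
d((-16, -6), (1, 3)) = 19.2354
d((12, 3), (11, -6)) = 9.0554 <-- minimum
d((12, 3), (-8, 29)) = 32.8024
d((12, 3), (27, 12)) = 17.4929
d((12, 3), (-16, 23)) = 34.4093
d((12, 3), (16, 19)) = 16.4924
d((12, 3), (1, 3)) = 11.0
d((11, -6), (-8, 29)) = 39.8246
d((11, -6), (27, 12)) = 24.0832
d((11, -6), (-16, 23)) = 39.6232
d((11, -6), (16, 19)) = 25.4951
d((11, -6), (1, 3)) = 13.4536
d((-8, 29), (27, 12)) = 38.9102
d((-8, 29), (-16, 23)) = 10.0
d((-8, 29), (16, 19)) = 26.0
d((-8, 29), (1, 3)) = 27.5136
d((27, 12), (-16, 23)) = 44.3847
d((27, 12), (16, 19)) = 13.0384
d((27, 12), (1, 3)) = 27.5136
d((-16, 23), (16, 19)) = 32.249
d((-16, 23), (1, 3)) = 26.2488
d((16, 19), (1, 3)) = 21.9317

Closest pair: (12, 3) and (11, -6) with distance 9.0554

The closest pair is (12, 3) and (11, -6) with Euclidean distance 9.0554. For 8 points, brute-force pairwise comparison is shown above. For large n, the divide-and-conquer algorithm (sort by x, recurse on halves, check the dividing strip) achieves O(n log n).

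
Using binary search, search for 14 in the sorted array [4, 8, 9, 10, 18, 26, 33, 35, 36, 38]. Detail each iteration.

Binary search for 14 in [4, 8, 9, 10, 18, 26, 33, 35, 36, 38]:

lo=0, hi=9, mid=4, arr[mid]=18 -> 18 > 14, search left half
lo=0, hi=3, mid=1, arr[mid]=8 -> 8 < 14, search right half
lo=2, hi=3, mid=2, arr[mid]=9 -> 9 < 14, search right half
lo=3, hi=3, mid=3, arr[mid]=10 -> 10 < 14, search right half
lo=4 > hi=3, target 14 not found

Binary search determines that 14 is not in the array after 4 comparisons. The search space was exhausted without finding the target.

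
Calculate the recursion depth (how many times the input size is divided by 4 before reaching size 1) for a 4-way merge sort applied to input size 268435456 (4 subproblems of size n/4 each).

For divide and conquer with division factor 4:

Problem sizes at each level:
Level 0: 268435456
Level 1: 67108864
Level 2: 16777216
Level 3: 4194304
Level 4: 1048576
Level 5: 262144
Level 6: 65536
Level 7: 16384
Level 8: 4096
Level 9: 1024
Level 10: 256
Level 11: 64
Level 12: 16
Level 13: 4
Level 14: 1

The root is level 0 and the size-1 base case is level 14 (the tree spans levels 0 through 14, i.e. 15 levels counting the root), so the depth is the number of divisions: log_4(268435456) = 14

The recursion tree depth is log_4(268435456) = 14. At each level, the problem size is divided by 4, so it takes 14 divisions to reduce to a base case of size 1. The algorithm makes 4 recursive calls at each level.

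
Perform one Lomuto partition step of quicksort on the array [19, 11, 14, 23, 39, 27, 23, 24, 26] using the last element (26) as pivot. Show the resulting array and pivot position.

Lomuto partition with pivot = 26:

Initial array: [19, 11, 14, 23, 39, 27, 23, 24, 26]

arr[0]=19 <= 26: swap with position 0, array becomes [19, 11, 14, 23, 39, 27, 23, 24, 26]
arr[1]=11 <= 26: swap with position 1, array becomes [19, 11, 14, 23, 39, 27, 23, 24, 26]
arr[2]=14 <= 26: swap with position 2, array becomes [19, 11, 14, 23, 39, 27, 23, 24, 26]
arr[3]=23 <= 26: swap with position 3, array becomes [19, 11, 14, 23, 39, 27, 23, 24, 26]
arr[4]=39 > 26: no swap
arr[5]=27 > 26: no swap
arr[6]=23 <= 26: swap with position 4, array becomes [19, 11, 14, 23, 23, 27, 39, 24, 26]
arr[7]=24 <= 26: swap with position 5, array becomes [19, 11, 14, 23, 23, 24, 39, 27, 26]

Place pivot at position 6: [19, 11, 14, 23, 23, 24, 26, 27, 39]
Pivot position: 6

After partitioning with pivot 26, the array becomes [19, 11, 14, 23, 23, 24, 26, 27, 39]. The pivot is placed at index 6. All elements to the left of the pivot are <= 26, and all elements to the right are > 26.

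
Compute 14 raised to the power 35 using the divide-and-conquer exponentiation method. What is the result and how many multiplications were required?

Computing 14^35 by squaring (build up from 14^1; each line after the first costs one multiplication):

14^1 = 14
14^2 = (14^1)^2 = 14^2 = 196
14^4 = (14^2)^2 = 196^2 = 38416
14^8 = (14^4)^2 = 38416^2 = 1475789056
14^16 = (14^8)^2 = 1475789056^2 = 2177953337809371136
14^17 = 14 * 14^16 = 14 * 2177953337809371136 = 30491346729331195904
14^34 = (14^17)^2 = 30491346729331195904^2 = 929722225368296217729286886758826377216
14^35 = 14 * 14^34 = 14 * 929722225368296217729286886758826377216 = 13016111155156147048210016414623569281024

Result: 13016111155156147048210016414623569281024
Multiplications needed: 7 (7 lines after 14^1)

14^35 = 13016111155156147048210016414623569281024. Using exponentiation by squaring, this requires 7 multiplications. The key idea: if the exponent is even, square the half-power; if odd, multiply by the base once.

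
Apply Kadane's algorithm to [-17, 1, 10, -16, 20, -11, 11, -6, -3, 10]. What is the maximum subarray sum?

Using Kadane's algorithm on [-17, 1, 10, -16, 20, -11, 11, -6, -3, 10]:

Scanning through the array:
Position 1 (value 1): max_ending_here = 1, max_so_far = 1
Position 2 (value 10): max_ending_here = 11, max_so_far = 11
Position 3 (value -16): max_ending_here = -5, max_so_far = 11
Position 4 (value 20): max_ending_here = 20, max_so_far = 20
Position 5 (value -11): max_ending_here = 9, max_so_far = 20
Position 6 (value 11): max_ending_here = 20, max_so_far = 20
Position 7 (value -6): max_ending_here = 14, max_so_far = 20
Position 8 (value -3): max_ending_here = 11, max_so_far = 20
Position 9 (value 10): max_ending_here = 21, max_so_far = 21

Maximum subarray: [20, -11, 11, -6, -3, 10]
Maximum sum: 21

The maximum subarray is [20, -11, 11, -6, -3, 10] with sum 21. This subarray runs from index 4 to index 9.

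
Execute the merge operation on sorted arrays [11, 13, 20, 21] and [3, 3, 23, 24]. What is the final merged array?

Merging process:

Compare 11 vs 3: take 3 from right. Merged: [3]
Compare 11 vs 3: take 3 from right. Merged: [3, 3]
Compare 11 vs 23: take 11 from left. Merged: [3, 3, 11]
Compare 13 vs 23: take 13 from left. Merged: [3, 3, 11, 13]
Compare 20 vs 23: take 20 from left. Merged: [3, 3, 11, 13, 20]
Compare 21 vs 23: take 21 from left. Merged: [3, 3, 11, 13, 20, 21]
Append remaining from right: [23, 24]. Merged: [3, 3, 11, 13, 20, 21, 23, 24]

Final merged array: [3, 3, 11, 13, 20, 21, 23, 24]
Total comparisons: 6

The merged array is [3, 3, 11, 13, 20, 21, 23, 24], requiring 6 comparisons. The merge step runs in O(n) time where n is the total number of elements.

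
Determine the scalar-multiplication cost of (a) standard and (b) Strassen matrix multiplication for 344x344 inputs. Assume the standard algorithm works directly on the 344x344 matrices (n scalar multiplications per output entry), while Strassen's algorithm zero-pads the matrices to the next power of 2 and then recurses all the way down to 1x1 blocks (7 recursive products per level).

Matrix multiplication for 344x344 matrices:

Strassen's algorithm requires power-of-2 dimensions. Pad 344x344 to 512x512 (next power of 2).

Standard algorithm: 344^3 = 40707584 multiplications
Strassen's algorithm: 7^(log2(512)) = 7^9 = 40353607 multiplications
Savings: 40707584 - 40353607 = 353977 multiplications

Standard: 40707584 multiplications (344^3). Strassen: 40353607 multiplications (7^9, after padding to 512x512). Strassen reduces 8 recursive multiplications to 7 at each level.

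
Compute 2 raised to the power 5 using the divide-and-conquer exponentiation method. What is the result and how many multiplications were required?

Computing 2^5 by squaring (build up from 2^1; each line after the first costs one multiplication):

2^1 = 2
2^2 = (2^1)^2 = 2^2 = 4
2^4 = (2^2)^2 = 4^2 = 16
2^5 = 2 * 2^4 = 2 * 16 = 32

Result: 32
Multiplications needed: 3 (3 lines after 2^1)

2^5 = 32. Using exponentiation by squaring, this requires 3 multiplications. The key idea: if the exponent is even, square the half-power; if odd, multiply by the base once.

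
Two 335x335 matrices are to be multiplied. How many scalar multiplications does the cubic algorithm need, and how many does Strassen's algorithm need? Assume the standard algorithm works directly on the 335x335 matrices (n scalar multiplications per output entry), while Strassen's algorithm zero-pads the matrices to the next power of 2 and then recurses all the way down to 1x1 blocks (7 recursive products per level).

Matrix multiplication for 335x335 matrices:

Strassen's algorithm requires power-of-2 dimensions. Pad 335x335 to 512x512 (next power of 2).

Standard algorithm: 335^3 = 37595375 multiplications
Strassen's algorithm: 7^(log2(512)) = 7^9 = 40353607 multiplications
Difference: 37595375 - 40353607 = -2758232 (Strassen uses MORE here due to padding overhead — for small or just-over-power-of-2 n, padding can outweigh the per-level savings)

Standard: 37595375 multiplications (335^3). Strassen: 40353607 multiplications (7^9, after padding to 512x512). Strassen reduces 8 recursive multiplications to 7 at each level.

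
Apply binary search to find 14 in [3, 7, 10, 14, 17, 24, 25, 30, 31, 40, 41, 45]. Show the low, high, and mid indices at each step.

Binary search for 14 in [3, 7, 10, 14, 17, 24, 25, 30, 31, 40, 41, 45]:

lo=0, hi=11, mid=5, arr[mid]=24 -> 24 > 14, search left half
lo=0, hi=4, mid=2, arr[mid]=10 -> 10 < 14, search right half
lo=3, hi=4, mid=3, arr[mid]=14 -> Found target at index 3!

Binary search finds 14 at index 3 after 3 comparisons. The search repeatedly halves the search space by comparing with the middle element.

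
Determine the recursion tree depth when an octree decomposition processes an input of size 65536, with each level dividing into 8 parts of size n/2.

For divide and conquer with division factor 2:

Problem sizes at each level:
Level 0: 65536
Level 1: 32768
Level 2: 16384
Level 3: 8192
Level 4: 4096
Level 5: 2048
Level 6: 1024
Level 7: 512
Level 8: 256
Level 9: 128
Level 10: 64
Level 11: 32
Level 12: 16
Level 13: 8
Level 14: 4
Level 15: 2
Level 16: 1

The root is level 0 and the size-1 base case is level 16 (the tree spans levels 0 through 16, i.e. 17 levels counting the root), so the depth is the number of divisions: log_2(65536) = 16

The recursion tree depth is log_2(65536) = 16. At each level, the problem size is divided by 2, so it takes 16 divisions to reduce to a base case of size 1. The algorithm makes 8 recursive calls at each level.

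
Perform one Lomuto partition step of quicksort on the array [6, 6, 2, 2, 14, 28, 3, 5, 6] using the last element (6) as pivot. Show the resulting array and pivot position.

Lomuto partition with pivot = 6:

Initial array: [6, 6, 2, 2, 14, 28, 3, 5, 6]

arr[0]=6 <= 6: swap with position 0, array becomes [6, 6, 2, 2, 14, 28, 3, 5, 6]
arr[1]=6 <= 6: swap with position 1, array becomes [6, 6, 2, 2, 14, 28, 3, 5, 6]
arr[2]=2 <= 6: swap with position 2, array becomes [6, 6, 2, 2, 14, 28, 3, 5, 6]
arr[3]=2 <= 6: swap with position 3, array becomes [6, 6, 2, 2, 14, 28, 3, 5, 6]
arr[4]=14 > 6: no swap
arr[5]=28 > 6: no swap
arr[6]=3 <= 6: swap with position 4, array becomes [6, 6, 2, 2, 3, 28, 14, 5, 6]
arr[7]=5 <= 6: swap with position 5, array becomes [6, 6, 2, 2, 3, 5, 14, 28, 6]

Place pivot at position 6: [6, 6, 2, 2, 3, 5, 6, 28, 14]
Pivot position: 6

After partitioning with pivot 6, the array becomes [6, 6, 2, 2, 3, 5, 6, 28, 14]. The pivot is placed at index 6. All elements to the left of the pivot are <= 6, and all elements to the right are > 6.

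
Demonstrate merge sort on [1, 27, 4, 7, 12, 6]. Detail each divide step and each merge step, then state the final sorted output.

Merge sort trace:

Split: [1, 27, 4, 7, 12, 6] -> [1, 27, 4] and [7, 12, 6]
  Split: [1, 27, 4] -> [1] and [27, 4]
    Split: [27, 4] -> [27] and [4]
    Merge: [27] + [4] -> [4, 27]
  Merge: [1] + [4, 27] -> [1, 4, 27]
  Split: [7, 12, 6] -> [7] and [12, 6]
    Split: [12, 6] -> [12] and [6]
    Merge: [12] + [6] -> [6, 12]
  Merge: [7] + [6, 12] -> [6, 7, 12]
Merge: [1, 4, 27] + [6, 7, 12] -> [1, 4, 6, 7, 12, 27]

Final sorted array: [1, 4, 6, 7, 12, 27]

The merge sort proceeds by recursively splitting the array and merging sorted halves.
After all merges, the sorted array is [1, 4, 6, 7, 12, 27].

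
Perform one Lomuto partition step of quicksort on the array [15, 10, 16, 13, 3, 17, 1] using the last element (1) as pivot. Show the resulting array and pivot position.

Lomuto partition with pivot = 1:

Initial array: [15, 10, 16, 13, 3, 17, 1]

arr[0]=15 > 1: no swap
arr[1]=10 > 1: no swap
arr[2]=16 > 1: no swap
arr[3]=13 > 1: no swap
arr[4]=3 > 1: no swap
arr[5]=17 > 1: no swap

Place pivot at position 0: [1, 10, 16, 13, 3, 17, 15]
Pivot position: 0

After partitioning with pivot 1, the array becomes [1, 10, 16, 13, 3, 17, 15]. The pivot is placed at index 0. All elements to the left of the pivot are <= 1, and all elements to the right are > 1.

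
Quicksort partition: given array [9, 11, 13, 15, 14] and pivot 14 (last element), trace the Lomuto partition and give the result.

Lomuto partition with pivot = 14:

Initial array: [9, 11, 13, 15, 14]

arr[0]=9 <= 14: swap with position 0, array becomes [9, 11, 13, 15, 14]
arr[1]=11 <= 14: swap with position 1, array becomes [9, 11, 13, 15, 14]
arr[2]=13 <= 14: swap with position 2, array becomes [9, 11, 13, 15, 14]
arr[3]=15 > 14: no swap

Place pivot at position 3: [9, 11, 13, 14, 15]
Pivot position: 3

After partitioning with pivot 14, the array becomes [9, 11, 13, 14, 15]. The pivot is placed at index 3. All elements to the left of the pivot are <= 14, and all elements to the right are > 14.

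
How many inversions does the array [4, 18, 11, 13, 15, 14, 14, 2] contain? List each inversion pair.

Finding inversions in [4, 18, 11, 13, 15, 14, 14, 2]:

(0, 7): arr[0]=4 > arr[7]=2
(1, 2): arr[1]=18 > arr[2]=11
(1, 3): arr[1]=18 > arr[3]=13
(1, 4): arr[1]=18 > arr[4]=15
(1, 5): arr[1]=18 > arr[5]=14
(1, 6): arr[1]=18 > arr[6]=14
(1, 7): arr[1]=18 > arr[7]=2
(2, 7): arr[2]=11 > arr[7]=2
(3, 7): arr[3]=13 > arr[7]=2
(4, 5): arr[4]=15 > arr[5]=14
(4, 6): arr[4]=15 > arr[6]=14
(4, 7): arr[4]=15 > arr[7]=2
(5, 7): arr[5]=14 > arr[7]=2
(6, 7): arr[6]=14 > arr[7]=2

Total inversions: 14

The array has 14 inversion(s): (0,7), (1,2), (1,3), (1,4), (1,5), (1,6), (1,7), (2,7), (3,7), (4,5), (4,6), (4,7), (5,7), (6,7). Each pair (i,j) satisfies i < j and arr[i] > arr[j].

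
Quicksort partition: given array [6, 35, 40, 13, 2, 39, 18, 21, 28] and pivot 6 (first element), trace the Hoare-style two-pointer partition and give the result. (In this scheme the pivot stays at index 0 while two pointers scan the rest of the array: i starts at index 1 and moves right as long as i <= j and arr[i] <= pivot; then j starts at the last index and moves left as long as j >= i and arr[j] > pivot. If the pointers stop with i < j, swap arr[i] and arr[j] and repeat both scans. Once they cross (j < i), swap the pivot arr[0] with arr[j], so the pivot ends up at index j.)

Hoare-style two-pointer partition with pivot = 6:

Initial array: [6, 35, 40, 13, 2, 39, 18, 21, 28]

Pointers start at i = 1, j = 8.
i stops at index 1 (arr[1]=35 > 6), j stops at index 4 (arr[4]=2 <= 6): swap arr[1] and arr[4], array becomes [6, 2, 40, 13, 35, 39, 18, 21, 28]
i ends at 2, j ends at 1: the pointers have crossed (j < i), so scanning stops.

Swap pivot arr[0] with arr[1] to place pivot at position 1: [2, 6, 40, 13, 35, 39, 18, 21, 28]
Pivot position: 1

After partitioning with pivot 6, the array becomes [2, 6, 40, 13, 35, 39, 18, 21, 28]. The pivot is placed at index 1. All elements to the left of the pivot are <= 6, and all elements to the right are > 6.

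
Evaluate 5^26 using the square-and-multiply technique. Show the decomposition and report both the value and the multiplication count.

Computing 5^26 by squaring (build up from 5^1; each line after the first costs one multiplication):

5^1 = 5
5^2 = (5^1)^2 = 5^2 = 25
5^3 = 5 * 5^2 = 5 * 25 = 125
5^6 = (5^3)^2 = 125^2 = 15625
5^12 = (5^6)^2 = 15625^2 = 244140625
5^13 = 5 * 5^12 = 5 * 244140625 = 1220703125
5^26 = (5^13)^2 = 1220703125^2 = 1490116119384765625

Result: 1490116119384765625
Multiplications needed: 6 (6 lines after 5^1)

5^26 = 1490116119384765625. Using exponentiation by squaring, this requires 6 multiplications. The key idea: if the exponent is even, square the half-power; if odd, multiply by the base once.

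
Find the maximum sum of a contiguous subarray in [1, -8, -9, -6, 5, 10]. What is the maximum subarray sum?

Using Kadane's algorithm on [1, -8, -9, -6, 5, 10]:

Scanning through the array:
Position 1 (value -8): max_ending_here = -7, max_so_far = 1
Position 2 (value -9): max_ending_here = -9, max_so_far = 1
Position 3 (value -6): max_ending_here = -6, max_so_far = 1
Position 4 (value 5): max_ending_here = 5, max_so_far = 5
Position 5 (value 10): max_ending_here = 15, max_so_far = 15

Maximum subarray: [5, 10]
Maximum sum: 15

The maximum subarray is [5, 10] with sum 15. This subarray runs from index 4 to index 5.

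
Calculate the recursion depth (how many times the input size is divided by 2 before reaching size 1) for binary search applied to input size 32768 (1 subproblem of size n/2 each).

For divide and conquer with division factor 2:

Problem sizes at each level:
Level 0: 32768
Level 1: 16384
Level 2: 8192
Level 3: 4096
Level 4: 2048
Level 5: 1024
Level 6: 512
Level 7: 256
Level 8: 128
Level 9: 64
Level 10: 32
Level 11: 16
Level 12: 8
Level 13: 4
Level 14: 2
Level 15: 1

The root is level 0 and the size-1 base case is level 15 (the tree spans levels 0 through 15, i.e. 16 levels counting the root), so the depth is the number of divisions: log_2(32768) = 15

The recursion tree depth is log_2(32768) = 15. At each level, the problem size is divided by 2, so it takes 15 divisions to reduce to a base case of size 1. The algorithm makes 1 recursive call at each level.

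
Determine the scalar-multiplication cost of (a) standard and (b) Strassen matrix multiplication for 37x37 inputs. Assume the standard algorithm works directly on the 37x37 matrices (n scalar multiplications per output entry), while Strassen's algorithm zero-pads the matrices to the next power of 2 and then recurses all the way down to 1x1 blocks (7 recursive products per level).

Matrix multiplication for 37x37 matrices:

Strassen's algorithm requires power-of-2 dimensions. Pad 37x37 to 64x64 (next power of 2).

Standard algorithm: 37^3 = 50653 multiplications
Strassen's algorithm: 7^(log2(64)) = 7^6 = 117649 multiplications
Difference: 50653 - 117649 = -66996 (Strassen uses MORE here due to padding overhead — for small or just-over-power-of-2 n, padding can outweigh the per-level savings)

Standard: 50653 multiplications (37^3). Strassen: 117649 multiplications (7^6, after padding to 64x64). Strassen reduces 8 recursive multiplications to 7 at each level.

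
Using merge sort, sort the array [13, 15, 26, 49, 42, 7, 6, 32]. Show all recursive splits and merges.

Merge sort trace:

Split: [13, 15, 26, 49, 42, 7, 6, 32] -> [13, 15, 26, 49] and [42, 7, 6, 32]
  Split: [13, 15, 26, 49] -> [13, 15] and [26, 49]
    Split: [13, 15] -> [13] and [15]
    Merge: [13] + [15] -> [13, 15]
    Split: [26, 49] -> [26] and [49]
    Merge: [26] + [49] -> [26, 49]
  Merge: [13, 15] + [26, 49] -> [13, 15, 26, 49]
  Split: [42, 7, 6, 32] -> [42, 7] and [6, 32]
    Split: [42, 7] -> [42] and [7]
    Merge: [42] + [7] -> [7, 42]
    Split: [6, 32] -> [6] and [32]
    Merge: [6] + [32] -> [6, 32]
  Merge: [7, 42] + [6, 32] -> [6, 7, 32, 42]
Merge: [13, 15, 26, 49] + [6, 7, 32, 42] -> [6, 7, 13, 15, 26, 32, 42, 49]

Final sorted array: [6, 7, 13, 15, 26, 32, 42, 49]

The merge sort proceeds by recursively splitting the array and merging sorted halves.
After all merges, the sorted array is [6, 7, 13, 15, 26, 32, 42, 49].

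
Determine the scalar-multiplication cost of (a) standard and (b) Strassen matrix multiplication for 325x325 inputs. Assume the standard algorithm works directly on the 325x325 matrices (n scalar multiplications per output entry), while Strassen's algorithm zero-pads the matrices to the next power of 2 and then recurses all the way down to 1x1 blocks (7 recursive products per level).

Matrix multiplication for 325x325 matrices:

Strassen's algorithm requires power-of-2 dimensions. Pad 325x325 to 512x512 (next power of 2).

Standard algorithm: 325^3 = 34328125 multiplications
Strassen's algorithm: 7^(log2(512)) = 7^9 = 40353607 multiplications
Difference: 34328125 - 40353607 = -6025482 (Strassen uses MORE here due to padding overhead — for small or just-over-power-of-2 n, padding can outweigh the per-level savings)

Standard: 34328125 multiplications (325^3). Strassen: 40353607 multiplications (7^9, after padding to 512x512). Strassen reduces 8 recursive multiplications to 7 at each level.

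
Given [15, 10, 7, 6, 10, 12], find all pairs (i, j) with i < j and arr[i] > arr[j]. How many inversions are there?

Finding inversions in [15, 10, 7, 6, 10, 12]:

(0, 1): arr[0]=15 > arr[1]=10
(0, 2): arr[0]=15 > arr[2]=7
(0, 3): arr[0]=15 > arr[3]=6
(0, 4): arr[0]=15 > arr[4]=10
(0, 5): arr[0]=15 > arr[5]=12
(1, 2): arr[1]=10 > arr[2]=7
(1, 3): arr[1]=10 > arr[3]=6
(2, 3): arr[2]=7 > arr[3]=6

Total inversions: 8

The array has 8 inversion(s): (0,1), (0,2), (0,3), (0,4), (0,5), (1,2), (1,3), (2,3). Each pair (i,j) satisfies i < j and arr[i] > arr[j].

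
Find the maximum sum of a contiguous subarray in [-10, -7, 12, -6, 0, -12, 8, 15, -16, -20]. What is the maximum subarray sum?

Using Kadane's algorithm on [-10, -7, 12, -6, 0, -12, 8, 15, -16, -20]:

Scanning through the array:
Position 1 (value -7): max_ending_here = -7, max_so_far = -7
Position 2 (value 12): max_ending_here = 12, max_so_far = 12
Position 3 (value -6): max_ending_here = 6, max_so_far = 12
Position 4 (value 0): max_ending_here = 6, max_so_far = 12
Position 5 (value -12): max_ending_here = -6, max_so_far = 12
Position 6 (value 8): max_ending_here = 8, max_so_far = 12
Position 7 (value 15): max_ending_here = 23, max_so_far = 23
Position 8 (value -16): max_ending_here = 7, max_so_far = 23
Position 9 (value -20): max_ending_here = -13, max_so_far = 23

Maximum subarray: [8, 15]
Maximum sum: 23

The maximum subarray is [8, 15] with sum 23. This subarray runs from index 6 to index 7.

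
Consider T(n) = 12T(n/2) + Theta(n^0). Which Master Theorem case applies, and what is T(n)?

Master Theorem for T(n) = 12T(n/2) + O(n^0):

a = 12, b = 2, c = 0
log_b(a) = log_2(12) = 3.5850

Case 1: c = 0 < log_2(12) = 3.5850
T(n) = O(n^(log_2 12))

For T(n) = 12T(n/2) + O(n^0): log_2(12) = 3.5850. This is Case 1 of the Master Theorem (c < log_b(a), work dominated by leaves), giving O(n^(log_2 12)).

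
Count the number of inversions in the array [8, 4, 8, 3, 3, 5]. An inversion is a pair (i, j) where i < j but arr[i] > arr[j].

Finding inversions in [8, 4, 8, 3, 3, 5]:

(0, 1): arr[0]=8 > arr[1]=4
(0, 3): arr[0]=8 > arr[3]=3
(0, 4): arr[0]=8 > arr[4]=3
(0, 5): arr[0]=8 > arr[5]=5
(1, 3): arr[1]=4 > arr[3]=3
(1, 4): arr[1]=4 > arr[4]=3
(2, 3): arr[2]=8 > arr[3]=3
(2, 4): arr[2]=8 > arr[4]=3
(2, 5): arr[2]=8 > arr[5]=5

Total inversions: 9

The array has 9 inversion(s): (0,1), (0,3), (0,4), (0,5), (1,3), (1,4), (2,3), (2,4), (2,5). Each pair (i,j) satisfies i < j and arr[i] > arr[j].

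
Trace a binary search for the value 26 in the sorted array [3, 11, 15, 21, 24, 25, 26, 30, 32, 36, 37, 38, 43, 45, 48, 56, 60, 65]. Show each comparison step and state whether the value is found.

Binary search for 26 in [3, 11, 15, 21, 24, 25, 26, 30, 32, 36, 37, 38, 43, 45, 48, 56, 60, 65]:

lo=0, hi=17, mid=8, arr[mid]=32 -> 32 > 26, search left half
lo=0, hi=7, mid=3, arr[mid]=21 -> 21 < 26, search right half
lo=4, hi=7, mid=5, arr[mid]=25 -> 25 < 26, search right half
lo=6, hi=7, mid=6, arr[mid]=26 -> Found target at index 6!

Binary search finds 26 at index 6 after 4 comparisons. The search repeatedly halves the search space by comparing with the middle element.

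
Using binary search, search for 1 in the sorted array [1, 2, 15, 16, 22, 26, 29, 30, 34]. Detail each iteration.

Binary search for 1 in [1, 2, 15, 16, 22, 26, 29, 30, 34]:

lo=0, hi=8, mid=4, arr[mid]=22 -> 22 > 1, search left half
lo=0, hi=3, mid=1, arr[mid]=2 -> 2 > 1, search left half
lo=0, hi=0, mid=0, arr[mid]=1 -> Found target at index 0!

Binary search finds 1 at index 0 after 3 comparisons. The search repeatedly halves the search space by comparing with the middle element.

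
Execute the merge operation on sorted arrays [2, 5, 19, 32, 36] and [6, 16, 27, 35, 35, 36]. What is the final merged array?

Merging process:

Compare 2 vs 6: take 2 from left. Merged: [2]
Compare 5 vs 6: take 5 from left. Merged: [2, 5]
Compare 19 vs 6: take 6 from right. Merged: [2, 5, 6]
Compare 19 vs 16: take 16 from right. Merged: [2, 5, 6, 16]
Compare 19 vs 27: take 19 from left. Merged: [2, 5, 6, 16, 19]
Compare 32 vs 27: take 27 from right. Merged: [2, 5, 6, 16, 19, 27]
Compare 32 vs 35: take 32 from left. Merged: [2, 5, 6, 16, 19, 27, 32]
Compare 36 vs 35: take 35 from right. Merged: [2, 5, 6, 16, 19, 27, 32, 35]
Compare 36 vs 35: take 35 from right. Merged: [2, 5, 6, 16, 19, 27, 32, 35, 35]
Compare 36 vs 36: take 36 from left. Merged: [2, 5, 6, 16, 19, 27, 32, 35, 35, 36]
Append remaining from right: [36]. Merged: [2, 5, 6, 16, 19, 27, 32, 35, 35, 36, 36]

Final merged array: [2, 5, 6, 16, 19, 27, 32, 35, 35, 36, 36]
Total comparisons: 10

The merged array is [2, 5, 6, 16, 19, 27, 32, 35, 35, 36, 36], requiring 10 comparisons. The merge step runs in O(n) time where n is the total number of elements.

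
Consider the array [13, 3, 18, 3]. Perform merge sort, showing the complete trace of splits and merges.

Merge sort trace:

Split: [13, 3, 18, 3] -> [13, 3] and [18, 3]
  Split: [13, 3] -> [13] and [3]
  Merge: [13] + [3] -> [3, 13]
  Split: [18, 3] -> [18] and [3]
  Merge: [18] + [3] -> [3, 18]
Merge: [3, 13] + [3, 18] -> [3, 3, 13, 18]

Final sorted array: [3, 3, 13, 18]

The merge sort proceeds by recursively splitting the array and merging sorted halves.
After all merges, the sorted array is [3, 3, 13, 18].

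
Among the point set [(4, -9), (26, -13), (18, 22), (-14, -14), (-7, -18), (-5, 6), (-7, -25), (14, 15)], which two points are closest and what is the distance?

Computing all pairwise distances among 8 points:

d((4, -9), (26, -13)) = 22.3607
d((4, -9), (18, 22)) = 34.0147
d((4, -9), (-14, -14)) = 18.6815
d((4, -9), (-7, -18)) = 14.2127
d((4, -9), (-5, 6)) = 17.4929
d((4, -9), (-7, -25)) = 19.4165
d((4, -9), (14, 15)) = 26.0
d((26, -13), (18, 22)) = 35.9026
d((26, -13), (-14, -14)) = 40.0125
d((26, -13), (-7, -18)) = 33.3766
d((26, -13), (-5, 6)) = 36.3593
d((26, -13), (-7, -25)) = 35.1141
d((26, -13), (14, 15)) = 30.4631
d((18, 22), (-14, -14)) = 48.1664
d((18, 22), (-7, -18)) = 47.1699
d((18, 22), (-5, 6)) = 28.0179
d((18, 22), (-7, -25)) = 53.2353
d((18, 22), (14, 15)) = 8.0623
d((-14, -14), (-7, -18)) = 8.0623
d((-14, -14), (-5, 6)) = 21.9317
d((-14, -14), (-7, -25)) = 13.0384
d((-14, -14), (14, 15)) = 40.3113
d((-7, -18), (-5, 6)) = 24.0832
d((-7, -18), (-7, -25)) = 7.0 <-- minimum
d((-7, -18), (14, 15)) = 39.1152
d((-5, 6), (-7, -25)) = 31.0644
d((-5, 6), (14, 15)) = 21.0238
d((-7, -25), (14, 15)) = 45.1774

Closest pair: (-7, -18) and (-7, -25) with distance 7.0

The closest pair is (-7, -18) and (-7, -25) with Euclidean distance 7.0. For 8 points, brute-force pairwise comparison is shown above. For large n, the divide-and-conquer algorithm (sort by x, recurse on halves, check the dividing strip) achieves O(n log n).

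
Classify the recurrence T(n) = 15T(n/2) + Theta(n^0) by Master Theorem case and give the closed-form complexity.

Master Theorem for T(n) = 15T(n/2) + O(n^0):

a = 15, b = 2, c = 0
log_b(a) = log_2(15) = 3.9069

Case 1: c = 0 < log_2(15) = 3.9069
T(n) = O(n^(log_2 15))

For T(n) = 15T(n/2) + O(n^0): log_2(15) = 3.9069. This is Case 1 of the Master Theorem (c < log_b(a), work dominated by leaves), giving O(n^(log_2 15)).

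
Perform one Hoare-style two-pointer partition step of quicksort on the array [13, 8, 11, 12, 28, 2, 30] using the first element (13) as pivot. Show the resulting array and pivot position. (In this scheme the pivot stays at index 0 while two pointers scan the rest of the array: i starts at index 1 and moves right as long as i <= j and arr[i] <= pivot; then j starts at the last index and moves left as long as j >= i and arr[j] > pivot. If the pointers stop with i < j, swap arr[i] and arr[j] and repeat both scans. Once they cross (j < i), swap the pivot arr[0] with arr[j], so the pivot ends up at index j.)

Hoare-style two-pointer partition with pivot = 13:

Initial array: [13, 8, 11, 12, 28, 2, 30]

Pointers start at i = 1, j = 6.
i stops at index 4 (arr[4]=28 > 13), j stops at index 5 (arr[5]=2 <= 13): swap arr[4] and arr[5], array becomes [13, 8, 11, 12, 2, 28, 30]
i ends at 5, j ends at 4: the pointers have crossed (j < i), so scanning stops.

Swap pivot arr[0] with arr[4] to place pivot at position 4: [2, 8, 11, 12, 13, 28, 30]
Pivot position: 4

After partitioning with pivot 13, the array becomes [2, 8, 11, 12, 13, 28, 30]. The pivot is placed at index 4. All elements to the left of the pivot are <= 13, and all elements to the right are > 13.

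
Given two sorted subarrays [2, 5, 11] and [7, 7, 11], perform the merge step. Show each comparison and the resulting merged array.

Merging process:

Compare 2 vs 7: take 2 from left. Merged: [2]
Compare 5 vs 7: take 5 from left. Merged: [2, 5]
Compare 11 vs 7: take 7 from right. Merged: [2, 5, 7]
Compare 11 vs 7: take 7 from right. Merged: [2, 5, 7, 7]
Compare 11 vs 11: take 11 from left. Merged: [2, 5, 7, 7, 11]
Append remaining from right: [11]. Merged: [2, 5, 7, 7, 11, 11]

Final merged array: [2, 5, 7, 7, 11, 11]
Total comparisons: 5

The merged array is [2, 5, 7, 7, 11, 11], requiring 5 comparisons. The merge step runs in O(n) time where n is the total number of elements.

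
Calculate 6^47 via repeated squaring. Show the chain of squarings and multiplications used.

Computing 6^47 by squaring (build up from 6^1; each line after the first costs one multiplication):

6^1 = 6
6^2 = (6^1)^2 = 6^2 = 36
6^4 = (6^2)^2 = 36^2 = 1296
6^5 = 6 * 6^4 = 6 * 1296 = 7776
6^10 = (6^5)^2 = 7776^2 = 60466176
6^11 = 6 * 6^10 = 6 * 60466176 = 362797056
6^22 = (6^11)^2 = 362797056^2 = 131621703842267136
6^23 = 6 * 6^22 = 6 * 131621703842267136 = 789730223053602816
6^46 = (6^23)^2 = 789730223053602816^2 = 623673825204293256669089197883129856
6^47 = 6 * 6^46 = 6 * 623673825204293256669089197883129856 = 3742042951225759540014535187298779136

Result: 3742042951225759540014535187298779136
Multiplications needed: 9 (9 lines after 6^1)

6^47 = 3742042951225759540014535187298779136. Using exponentiation by squaring, this requires 9 multiplications. The key idea: if the exponent is even, square the half-power; if odd, multiply by the base once.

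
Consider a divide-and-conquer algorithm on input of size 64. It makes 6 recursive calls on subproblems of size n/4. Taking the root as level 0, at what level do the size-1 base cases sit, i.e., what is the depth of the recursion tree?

For divide and conquer with division factor 4:

Problem sizes at each level:
Level 0: 64
Level 1: 16
Level 2: 4
Level 3: 1

The root is level 0 and the size-1 base case is level 3 (the tree spans levels 0 through 3, i.e. 4 levels counting the root), so the depth is the number of divisions: log_4(64) = 3

The recursion tree depth is log_4(64) = 3. At each level, the problem size is divided by 4, so it takes 3 divisions to reduce to a base case of size 1. The algorithm makes 6 recursive calls at each level.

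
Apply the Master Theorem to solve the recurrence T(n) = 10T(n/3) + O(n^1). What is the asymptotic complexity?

Master Theorem for T(n) = 10T(n/3) + O(n^1):

a = 10, b = 3, c = 1
log_b(a) = log_3(10) = 2.0959

Case 1: c = 1 < log_3(10) = 2.0959
T(n) = O(n^(log_3 10))

For T(n) = 10T(n/3) + O(n^1): log_3(10) = 2.0959. This is Case 1 of the Master Theorem (c < log_b(a), work dominated by leaves), giving O(n^(log_3 10)).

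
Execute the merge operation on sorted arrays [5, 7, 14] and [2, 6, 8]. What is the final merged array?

Merging process:

Compare 5 vs 2: take 2 from right. Merged: [2]
Compare 5 vs 6: take 5 from left. Merged: [2, 5]
Compare 7 vs 6: take 6 from right. Merged: [2, 5, 6]
Compare 7 vs 8: take 7 from left. Merged: [2, 5, 6, 7]
Compare 14 vs 8: take 8 from right. Merged: [2, 5, 6, 7, 8]
Append remaining from left: [14]. Merged: [2, 5, 6, 7, 8, 14]

Final merged array: [2, 5, 6, 7, 8, 14]
Total comparisons: 5

The merged array is [2, 5, 6, 7, 8, 14], requiring 5 comparisons. The merge step runs in O(n) time where n is the total number of elements.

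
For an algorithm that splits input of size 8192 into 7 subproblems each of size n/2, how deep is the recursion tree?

For divide and conquer with division factor 2:

Problem sizes at each level:
Level 0: 8192
Level 1: 4096
Level 2: 2048
Level 3: 1024
Level 4: 512
Level 5: 256
Level 6: 128
Level 7: 64
Level 8: 32
Level 9: 16
Level 10: 8
Level 11: 4
Level 12: 2
Level 13: 1

The root is level 0 and the size-1 base case is level 13 (the tree spans levels 0 through 13, i.e. 14 levels counting the root), so the depth is the number of divisions: log_2(8192) = 13

The recursion tree depth is log_2(8192) = 13. At each level, the problem size is divided by 2, so it takes 13 divisions to reduce to a base case of size 1. The algorithm makes 7 recursive calls at each level.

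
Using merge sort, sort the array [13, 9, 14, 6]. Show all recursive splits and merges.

Merge sort trace:

Split: [13, 9, 14, 6] -> [13, 9] and [14, 6]
  Split: [13, 9] -> [13] and [9]
  Merge: [13] + [9] -> [9, 13]
  Split: [14, 6] -> [14] and [6]
  Merge: [14] + [6] -> [6, 14]
Merge: [9, 13] + [6, 14] -> [6, 9, 13, 14]

Final sorted array: [6, 9, 13, 14]

The merge sort proceeds by recursively splitting the array and merging sorted halves.
After all merges, the sorted array is [6, 9, 13, 14].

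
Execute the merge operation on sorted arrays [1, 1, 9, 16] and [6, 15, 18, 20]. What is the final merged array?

Merging process:

Compare 1 vs 6: take 1 from left. Merged: [1]
Compare 1 vs 6: take 1 from left. Merged: [1, 1]
Compare 9 vs 6: take 6 from right. Merged: [1, 1, 6]
Compare 9 vs 15: take 9 from left. Merged: [1, 1, 6, 9]
Compare 16 vs 15: take 15 from right. Merged: [1, 1, 6, 9, 15]
Compare 16 vs 18: take 16 from left. Merged: [1, 1, 6, 9, 15, 16]
Append remaining from right: [18, 20]. Merged: [1, 1, 6, 9, 15, 16, 18, 20]

Final merged array: [1, 1, 6, 9, 15, 16, 18, 20]
Total comparisons: 6

The merged array is [1, 1, 6, 9, 15, 16, 18, 20], requiring 6 comparisons. The merge step runs in O(n) time where n is the total number of elements.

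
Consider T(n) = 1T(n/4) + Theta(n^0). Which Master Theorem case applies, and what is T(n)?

Master Theorem for T(n) = 1T(n/4) + O(n^0):

a = 1, b = 4, c = 0
log_b(a) = log_4(1) = 0.0000

Case 2: c = 0 = log_4(1) = 0.0000
T(n) = O(n^0 log n) = O(log n)

For T(n) = 1T(n/4) + O(n^0): log_4(1) = 0.0000. This is Case 2 of the Master Theorem (c = log_b(a), equal work at all levels), giving O(log n).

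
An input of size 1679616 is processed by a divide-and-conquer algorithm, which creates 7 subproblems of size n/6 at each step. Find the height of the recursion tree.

For divide and conquer with division factor 6:

Problem sizes at each level:
Level 0: 1679616
Level 1: 279936
Level 2: 46656
Level 3: 7776
Level 4: 1296
Level 5: 216
Level 6: 36
Level 7: 6
Level 8: 1

The root is level 0 and the size-1 base case is level 8 (the tree spans levels 0 through 8, i.e. 9 levels counting the root), so the depth is the number of divisions: log_6(1679616) = 8

The recursion tree depth is log_6(1679616) = 8. At each level, the problem size is divided by 6, so it takes 8 divisions to reduce to a base case of size 1. The algorithm makes 7 recursive calls at each level.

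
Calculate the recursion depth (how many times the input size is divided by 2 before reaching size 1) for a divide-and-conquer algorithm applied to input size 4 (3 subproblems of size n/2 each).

For divide and conquer with division factor 2:

Problem sizes at each level:
Level 0: 4
Level 1: 2
Level 2: 1

The root is level 0 and the size-1 base case is level 2 (the tree spans levels 0 through 2, i.e. 3 levels counting the root), so the depth is the number of divisions: log_2(4) = 2

The recursion tree depth is log_2(4) = 2. At each level, the problem size is divided by 2, so it takes 2 divisions to reduce to a base case of size 1. The algorithm makes 3 recursive calls at each level.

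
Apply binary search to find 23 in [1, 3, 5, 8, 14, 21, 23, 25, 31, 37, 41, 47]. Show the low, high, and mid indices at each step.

Binary search for 23 in [1, 3, 5, 8, 14, 21, 23, 25, 31, 37, 41, 47]:

lo=0, hi=11, mid=5, arr[mid]=21 -> 21 < 23, search right half
lo=6, hi=11, mid=8, arr[mid]=31 -> 31 > 23, search left half
lo=6, hi=7, mid=6, arr[mid]=23 -> Found target at index 6!

Binary search finds 23 at index 6 after 3 comparisons. The search repeatedly halves the search space by comparing with the middle element.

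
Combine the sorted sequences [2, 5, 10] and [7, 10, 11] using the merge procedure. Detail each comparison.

Merging process:

Compare 2 vs 7: take 2 from left. Merged: [2]
Compare 5 vs 7: take 5 from left. Merged: [2, 5]
Compare 10 vs 7: take 7 from right. Merged: [2, 5, 7]
Compare 10 vs 10: take 10 from left. Merged: [2, 5, 7, 10]
Append remaining from right: [10, 11]. Merged: [2, 5, 7, 10, 10, 11]

Final merged array: [2, 5, 7, 10, 10, 11]
Total comparisons: 4

The merged array is [2, 5, 7, 10, 10, 11], requiring 4 comparisons. The merge step runs in O(n) time where n is the total number of elements.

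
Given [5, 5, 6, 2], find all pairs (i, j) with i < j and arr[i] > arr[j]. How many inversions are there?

Finding inversions in [5, 5, 6, 2]:

(0, 3): arr[0]=5 > arr[3]=2
(1, 3): arr[1]=5 > arr[3]=2
(2, 3): arr[2]=6 > arr[3]=2

Total inversions: 3

The array has 3 inversion(s): (0,3), (1,3), (2,3). Each pair (i,j) satisfies i < j and arr[i] > arr[j].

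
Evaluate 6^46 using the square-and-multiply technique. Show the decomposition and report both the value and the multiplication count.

Computing 6^46 by squaring (build up from 6^1; each line after the first costs one multiplication):

6^1 = 6
6^2 = (6^1)^2 = 6^2 = 36
6^4 = (6^2)^2 = 36^2 = 1296
6^5 = 6 * 6^4 = 6 * 1296 = 7776
6^10 = (6^5)^2 = 7776^2 = 60466176
6^11 = 6 * 6^10 = 6 * 60466176 = 362797056
6^22 = (6^11)^2 = 362797056^2 = 131621703842267136
6^23 = 6 * 6^22 = 6 * 131621703842267136 = 789730223053602816
6^46 = (6^23)^2 = 789730223053602816^2 = 623673825204293256669089197883129856

Result: 623673825204293256669089197883129856
Multiplications needed: 8 (8 lines after 6^1)

6^46 = 623673825204293256669089197883129856. Using exponentiation by squaring, this requires 8 multiplications. The key idea: if the exponent is even, square the half-power; if odd, multiply by the base once.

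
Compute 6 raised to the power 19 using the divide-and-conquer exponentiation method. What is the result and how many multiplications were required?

Computing 6^19 by squaring (build up from 6^1; each line after the first costs one multiplication):

6^1 = 6
6^2 = (6^1)^2 = 6^2 = 36
6^4 = (6^2)^2 = 36^2 = 1296
6^8 = (6^4)^2 = 1296^2 = 1679616
6^9 = 6 * 6^8 = 6 * 1679616 = 10077696
6^18 = (6^9)^2 = 10077696^2 = 101559956668416
6^19 = 6 * 6^18 = 6 * 101559956668416 = 609359740010496

Result: 609359740010496
Multiplications needed: 6 (6 lines after 6^1)

6^19 = 609359740010496. Using exponentiation by squaring, this requires 6 multiplications. The key idea: if the exponent is even, square the half-power; if odd, multiply by the base once.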